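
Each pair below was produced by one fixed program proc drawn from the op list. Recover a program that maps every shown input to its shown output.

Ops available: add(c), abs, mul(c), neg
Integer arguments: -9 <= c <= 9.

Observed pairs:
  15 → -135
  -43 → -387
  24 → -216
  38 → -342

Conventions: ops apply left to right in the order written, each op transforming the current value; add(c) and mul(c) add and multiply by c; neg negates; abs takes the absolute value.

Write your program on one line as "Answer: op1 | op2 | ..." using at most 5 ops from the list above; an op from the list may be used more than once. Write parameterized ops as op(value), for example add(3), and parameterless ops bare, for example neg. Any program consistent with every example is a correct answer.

neg | abs | neg | mul(9)

Check, running the answer program on each example:
  15 -> -15 -> 15 -> -15 -> -135
  -43 -> 43 -> 43 -> -43 -> -387
  24 -> -24 -> 24 -> -24 -> -216
  38 -> -38 -> 38 -> -38 -> -342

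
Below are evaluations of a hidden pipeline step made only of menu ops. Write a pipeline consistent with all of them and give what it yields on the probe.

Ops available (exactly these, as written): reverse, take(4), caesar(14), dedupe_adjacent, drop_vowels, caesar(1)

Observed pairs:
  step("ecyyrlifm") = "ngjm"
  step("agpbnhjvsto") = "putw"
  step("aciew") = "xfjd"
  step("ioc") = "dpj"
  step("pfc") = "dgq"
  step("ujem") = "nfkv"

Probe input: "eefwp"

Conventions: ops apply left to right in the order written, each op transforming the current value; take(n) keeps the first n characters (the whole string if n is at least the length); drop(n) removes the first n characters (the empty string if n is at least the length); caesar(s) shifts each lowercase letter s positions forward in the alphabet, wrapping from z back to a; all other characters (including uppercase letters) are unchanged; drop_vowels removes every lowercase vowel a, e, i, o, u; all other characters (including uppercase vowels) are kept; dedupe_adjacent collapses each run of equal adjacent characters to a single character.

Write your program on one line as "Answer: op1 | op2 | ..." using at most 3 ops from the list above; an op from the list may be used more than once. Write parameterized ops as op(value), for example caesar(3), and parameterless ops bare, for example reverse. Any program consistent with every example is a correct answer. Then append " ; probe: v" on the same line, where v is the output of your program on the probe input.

reverse | take(4) | caesar(1) ; probe: "qxgf"

Check, running the answer program on each example:
  "ecyyrlifm" -> "mfilryyce" -> "mfil" -> "ngjm"
  "agpbnhjvsto" -> "otsvjhnbpga" -> "otsv" -> "putw"
  "aciew" -> "weica" -> "weic" -> "xfjd"
  "ioc" -> "coi" -> "coi" -> "dpj"
  "pfc" -> "cfp" -> "cfp" -> "dgq"
  "ujem" -> "meju" -> "meju" -> "nfkv"
  probe: "eefwp" -> "pwfee" -> "pwfe" -> "qxgf"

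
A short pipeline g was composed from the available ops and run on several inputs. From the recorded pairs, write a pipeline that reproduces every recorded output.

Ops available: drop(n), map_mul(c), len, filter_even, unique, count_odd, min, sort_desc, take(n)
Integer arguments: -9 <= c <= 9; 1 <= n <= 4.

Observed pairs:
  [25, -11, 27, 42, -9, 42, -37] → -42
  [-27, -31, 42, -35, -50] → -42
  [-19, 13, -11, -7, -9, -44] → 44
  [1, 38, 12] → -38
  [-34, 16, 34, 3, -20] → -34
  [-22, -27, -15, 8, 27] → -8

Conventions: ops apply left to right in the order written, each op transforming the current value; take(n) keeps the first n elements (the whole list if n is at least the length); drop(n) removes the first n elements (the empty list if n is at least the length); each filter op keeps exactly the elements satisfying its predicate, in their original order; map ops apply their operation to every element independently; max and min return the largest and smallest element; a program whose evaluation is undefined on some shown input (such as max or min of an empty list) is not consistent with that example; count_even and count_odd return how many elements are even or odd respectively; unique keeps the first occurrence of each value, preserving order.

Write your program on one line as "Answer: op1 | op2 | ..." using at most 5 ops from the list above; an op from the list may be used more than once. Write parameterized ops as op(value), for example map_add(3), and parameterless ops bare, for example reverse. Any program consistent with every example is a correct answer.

unique | filter_even | map_mul(-1) | min

Check, running the answer program on each example:
  [25, -11, 27, 42, -9, 42, -37] -> [25, -11, 27, 42, -9, -37] -> [42] -> [-42] -> -42
  [-27, -31, 42, -35, -50] -> [-27, -31, 42, -35, -50] -> [42, -50] -> [-42, 50] -> -42
  [-19, 13, -11, -7, -9, -44] -> [-19, 13, -11, -7, -9, -44] -> [-44] -> [44] -> 44
  [1, 38, 12] -> [1, 38, 12] -> [38, 12] -> [-38, -12] -> -38
  [-34, 16, 34, 3, -20] -> [-34, 16, 34, 3, -20] -> [-34, 16, 34, -20] -> [34, -16, -34, 20] -> -34
  [-22, -27, -15, 8, 27] -> [-22, -27, -15, 8, 27] -> [-22, 8] -> [22, -8] -> -8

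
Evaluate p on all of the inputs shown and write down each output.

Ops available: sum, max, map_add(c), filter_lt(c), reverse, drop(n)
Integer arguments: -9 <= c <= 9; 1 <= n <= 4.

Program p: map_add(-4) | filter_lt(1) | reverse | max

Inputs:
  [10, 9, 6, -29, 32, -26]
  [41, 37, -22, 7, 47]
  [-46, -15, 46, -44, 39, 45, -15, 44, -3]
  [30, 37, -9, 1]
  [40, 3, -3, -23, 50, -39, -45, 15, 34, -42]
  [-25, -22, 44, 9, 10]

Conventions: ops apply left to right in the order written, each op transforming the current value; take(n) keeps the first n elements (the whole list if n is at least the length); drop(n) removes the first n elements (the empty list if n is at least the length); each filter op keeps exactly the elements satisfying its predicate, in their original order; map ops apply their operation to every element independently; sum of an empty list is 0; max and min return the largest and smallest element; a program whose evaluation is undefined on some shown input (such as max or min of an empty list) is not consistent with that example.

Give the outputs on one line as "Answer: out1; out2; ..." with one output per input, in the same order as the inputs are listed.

-30; -26; -7; -3; -1; -26

Execution, op by op:
  [10, 9, 6, -29, 32, -26] -> [6, 5, 2, -33, 28, -30] -> [-33, -30] -> [-30, -33] -> -30
  [41, 37, -22, 7, 47] -> [37, 33, -26, 3, 43] -> [-26] -> [-26] -> -26
  [-46, -15, 46, -44, 39, 45, -15, 44, -3] -> [-50, -19, 42, -48, 35, 41, -19, 40, -7] -> [-50, -19, -48, -19, -7] -> [-7, -19, -48, -19, -50] -> -7
  [30, 37, -9, 1] -> [26, 33, -13, -3] -> [-13, -3] -> [-3, -13] -> -3
  [40, 3, -3, -23, 50, -39, -45, 15, 34, -42] -> [36, -1, -7, -27, 46, -43, -49, 11, 30, -46] -> [-1, -7, -27, -43, -49, -46] -> [-46, -49, -43, -27, -7, -1] -> -1
  [-25, -22, 44, 9, 10] -> [-29, -26, 40, 5, 6] -> [-29, -26] -> [-26, -29] -> -26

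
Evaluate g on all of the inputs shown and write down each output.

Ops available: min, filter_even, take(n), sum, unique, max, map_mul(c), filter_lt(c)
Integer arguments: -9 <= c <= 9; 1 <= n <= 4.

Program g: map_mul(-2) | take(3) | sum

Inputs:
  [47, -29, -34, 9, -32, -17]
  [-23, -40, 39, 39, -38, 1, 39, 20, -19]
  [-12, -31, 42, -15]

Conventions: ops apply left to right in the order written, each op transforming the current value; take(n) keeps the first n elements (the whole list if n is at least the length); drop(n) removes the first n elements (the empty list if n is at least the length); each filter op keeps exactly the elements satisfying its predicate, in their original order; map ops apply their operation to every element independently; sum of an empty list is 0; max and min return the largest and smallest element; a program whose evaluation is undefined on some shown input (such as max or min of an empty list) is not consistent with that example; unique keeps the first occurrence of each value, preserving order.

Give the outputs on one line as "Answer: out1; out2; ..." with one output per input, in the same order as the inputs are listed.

Execution, op by op:
  [47, -29, -34, 9, -32, -17] -> [-94, 58, 68, -18, 64, 34] -> [-94, 58, 68] -> 32
  [-23, -40, 39, 39, -38, 1, 39, 20, -19] -> [46, 80, -78, -78, 76, -2, -78, -40, 38] -> [46, 80, -78] -> 48
  [-12, -31, 42, -15] -> [24, 62, -84, 30] -> [24, 62, -84] -> 2

32; 48; 2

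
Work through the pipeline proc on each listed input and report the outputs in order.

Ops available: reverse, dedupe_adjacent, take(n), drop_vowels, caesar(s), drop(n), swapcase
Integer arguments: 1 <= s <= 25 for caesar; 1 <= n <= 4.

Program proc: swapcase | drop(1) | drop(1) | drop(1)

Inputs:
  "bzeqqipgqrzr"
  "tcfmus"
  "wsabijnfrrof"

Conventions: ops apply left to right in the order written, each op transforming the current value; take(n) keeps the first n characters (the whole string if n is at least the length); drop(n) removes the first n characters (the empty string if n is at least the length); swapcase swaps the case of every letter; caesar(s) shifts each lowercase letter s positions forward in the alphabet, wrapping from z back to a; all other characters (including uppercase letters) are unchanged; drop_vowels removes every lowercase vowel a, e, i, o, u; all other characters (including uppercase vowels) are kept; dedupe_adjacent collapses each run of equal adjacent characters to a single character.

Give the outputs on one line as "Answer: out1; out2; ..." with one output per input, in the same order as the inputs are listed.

Execution, op by op:
  "bzeqqipgqrzr" -> "BZEQQIPGQRZR" -> "ZEQQIPGQRZR" -> "EQQIPGQRZR" -> "QQIPGQRZR"
  "tcfmus" -> "TCFMUS" -> "CFMUS" -> "FMUS" -> "MUS"
  "wsabijnfrrof" -> "WSABIJNFRROF" -> "SABIJNFRROF" -> "ABIJNFRROF" -> "BIJNFRROF"

"QQIPGQRZR"; "MUS"; "BIJNFRROF"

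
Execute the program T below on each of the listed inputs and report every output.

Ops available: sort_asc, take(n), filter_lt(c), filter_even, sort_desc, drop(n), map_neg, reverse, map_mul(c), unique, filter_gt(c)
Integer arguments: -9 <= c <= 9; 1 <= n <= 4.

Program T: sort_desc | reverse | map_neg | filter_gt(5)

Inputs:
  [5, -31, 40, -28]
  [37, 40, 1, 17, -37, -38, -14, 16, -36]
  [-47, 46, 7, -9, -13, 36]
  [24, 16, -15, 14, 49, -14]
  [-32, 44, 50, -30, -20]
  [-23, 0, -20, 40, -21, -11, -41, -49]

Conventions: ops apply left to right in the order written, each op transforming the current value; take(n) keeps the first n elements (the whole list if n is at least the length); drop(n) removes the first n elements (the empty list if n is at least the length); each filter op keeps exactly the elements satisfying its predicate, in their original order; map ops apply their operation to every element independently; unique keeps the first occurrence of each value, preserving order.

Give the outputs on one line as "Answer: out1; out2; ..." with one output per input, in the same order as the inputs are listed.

[31, 28]; [38, 37, 36, 14]; [47, 13, 9]; [15, 14]; [32, 30, 20]; [49, 41, 23, 21, 20, 11]

Execution, op by op:
  [5, -31, 40, -28] -> [40, 5, -28, -31] -> [-31, -28, 5, 40] -> [31, 28, -5, -40] -> [31, 28]
  [37, 40, 1, 17, -37, -38, -14, 16, -36] -> [40, 37, 17, 16, 1, -14, -36, -37, -38] -> [-38, -37, -36, -14, 1, 16, 17, 37, 40] -> [38, 37, 36, 14, -1, -16, -17, -37, -40] -> [38, 37, 36, 14]
  [-47, 46, 7, -9, -13, 36] -> [46, 36, 7, -9, -13, -47] -> [-47, -13, -9, 7, 36, 46] -> [47, 13, 9, -7, -36, -46] -> [47, 13, 9]
  [24, 16, -15, 14, 49, -14] -> [49, 24, 16, 14, -14, -15] -> [-15, -14, 14, 16, 24, 49] -> [15, 14, -14, -16, -24, -49] -> [15, 14]
  [-32, 44, 50, -30, -20] -> [50, 44, -20, -30, -32] -> [-32, -30, -20, 44, 50] -> [32, 30, 20, -44, -50] -> [32, 30, 20]
  [-23, 0, -20, 40, -21, -11, -41, -49] -> [40, 0, -11, -20, -21, -23, -41, -49] -> [-49, -41, -23, -21, -20, -11, 0, 40] -> [49, 41, 23, 21, 20, 11, 0, -40] -> [49, 41, 23, 21, 20, 11]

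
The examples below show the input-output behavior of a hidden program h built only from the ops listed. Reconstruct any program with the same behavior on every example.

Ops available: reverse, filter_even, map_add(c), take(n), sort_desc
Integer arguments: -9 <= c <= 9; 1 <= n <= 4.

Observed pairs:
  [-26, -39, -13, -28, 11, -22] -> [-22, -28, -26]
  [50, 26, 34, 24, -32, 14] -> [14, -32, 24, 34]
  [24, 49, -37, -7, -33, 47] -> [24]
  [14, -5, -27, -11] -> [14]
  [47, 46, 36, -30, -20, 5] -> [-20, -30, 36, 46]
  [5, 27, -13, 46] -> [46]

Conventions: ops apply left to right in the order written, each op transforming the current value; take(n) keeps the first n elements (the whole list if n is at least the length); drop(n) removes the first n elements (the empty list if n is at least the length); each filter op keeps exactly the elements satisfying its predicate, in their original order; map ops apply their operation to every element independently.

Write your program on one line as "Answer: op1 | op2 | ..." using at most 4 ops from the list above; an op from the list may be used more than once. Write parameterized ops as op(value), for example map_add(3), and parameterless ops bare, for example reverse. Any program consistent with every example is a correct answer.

reverse | filter_even | take(4)

Check, running the answer program on each example:
  [-26, -39, -13, -28, 11, -22] -> [-22, 11, -28, -13, -39, -26] -> [-22, -28, -26] -> [-22, -28, -26]
  [50, 26, 34, 24, -32, 14] -> [14, -32, 24, 34, 26, 50] -> [14, -32, 24, 34, 26, 50] -> [14, -32, 24, 34]
  [24, 49, -37, -7, -33, 47] -> [47, -33, -7, -37, 49, 24] -> [24] -> [24]
  [14, -5, -27, -11] -> [-11, -27, -5, 14] -> [14] -> [14]
  [47, 46, 36, -30, -20, 5] -> [5, -20, -30, 36, 46, 47] -> [-20, -30, 36, 46] -> [-20, -30, 36, 46]
  [5, 27, -13, 46] -> [46, -13, 27, 5] -> [46] -> [46]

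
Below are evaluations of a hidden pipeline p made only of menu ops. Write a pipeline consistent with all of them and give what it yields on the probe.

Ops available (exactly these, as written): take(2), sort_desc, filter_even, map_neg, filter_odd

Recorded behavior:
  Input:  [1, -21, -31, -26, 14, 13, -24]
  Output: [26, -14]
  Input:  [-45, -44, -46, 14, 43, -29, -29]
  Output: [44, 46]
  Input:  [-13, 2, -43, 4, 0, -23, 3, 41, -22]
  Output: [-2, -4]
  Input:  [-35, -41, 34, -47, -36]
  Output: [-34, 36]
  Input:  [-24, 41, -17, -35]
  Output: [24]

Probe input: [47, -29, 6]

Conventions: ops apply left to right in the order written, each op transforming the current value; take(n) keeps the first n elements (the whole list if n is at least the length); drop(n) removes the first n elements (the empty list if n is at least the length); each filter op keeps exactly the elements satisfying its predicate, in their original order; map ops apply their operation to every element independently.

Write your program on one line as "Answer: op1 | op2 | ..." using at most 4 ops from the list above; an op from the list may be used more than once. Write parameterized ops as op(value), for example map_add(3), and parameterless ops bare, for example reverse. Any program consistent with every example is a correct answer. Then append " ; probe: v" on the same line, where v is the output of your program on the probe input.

filter_even | map_neg | take(2) ; probe: [-6]

Check, running the answer program on each example:
  [1, -21, -31, -26, 14, 13, -24] -> [-26, 14, -24] -> [26, -14, 24] -> [26, -14]
  [-45, -44, -46, 14, 43, -29, -29] -> [-44, -46, 14] -> [44, 46, -14] -> [44, 46]
  [-13, 2, -43, 4, 0, -23, 3, 41, -22] -> [2, 4, 0, -22] -> [-2, -4, 0, 22] -> [-2, -4]
  [-35, -41, 34, -47, -36] -> [34, -36] -> [-34, 36] -> [-34, 36]
  [-24, 41, -17, -35] -> [-24] -> [24] -> [24]
  probe: [47, -29, 6] -> [6] -> [-6] -> [-6]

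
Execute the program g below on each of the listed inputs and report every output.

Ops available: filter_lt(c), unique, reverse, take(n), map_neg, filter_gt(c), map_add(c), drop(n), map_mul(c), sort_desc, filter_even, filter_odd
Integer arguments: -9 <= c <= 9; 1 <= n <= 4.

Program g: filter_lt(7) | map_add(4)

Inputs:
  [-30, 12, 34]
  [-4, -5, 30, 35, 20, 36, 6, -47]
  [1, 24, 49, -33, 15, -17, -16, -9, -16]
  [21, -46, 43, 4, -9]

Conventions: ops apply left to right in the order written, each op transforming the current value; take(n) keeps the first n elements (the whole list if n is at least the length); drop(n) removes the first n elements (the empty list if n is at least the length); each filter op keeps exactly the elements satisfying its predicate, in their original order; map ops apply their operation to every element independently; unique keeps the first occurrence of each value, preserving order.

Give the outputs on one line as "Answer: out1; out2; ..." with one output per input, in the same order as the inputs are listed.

[-26]; [0, -1, 10, -43]; [5, -29, -13, -12, -5, -12]; [-42, 8, -5]

Execution, op by op:
  [-30, 12, 34] -> [-30] -> [-26]
  [-4, -5, 30, 35, 20, 36, 6, -47] -> [-4, -5, 6, -47] -> [0, -1, 10, -43]
  [1, 24, 49, -33, 15, -17, -16, -9, -16] -> [1, -33, -17, -16, -9, -16] -> [5, -29, -13, -12, -5, -12]
  [21, -46, 43, 4, -9] -> [-46, 4, -9] -> [-42, 8, -5]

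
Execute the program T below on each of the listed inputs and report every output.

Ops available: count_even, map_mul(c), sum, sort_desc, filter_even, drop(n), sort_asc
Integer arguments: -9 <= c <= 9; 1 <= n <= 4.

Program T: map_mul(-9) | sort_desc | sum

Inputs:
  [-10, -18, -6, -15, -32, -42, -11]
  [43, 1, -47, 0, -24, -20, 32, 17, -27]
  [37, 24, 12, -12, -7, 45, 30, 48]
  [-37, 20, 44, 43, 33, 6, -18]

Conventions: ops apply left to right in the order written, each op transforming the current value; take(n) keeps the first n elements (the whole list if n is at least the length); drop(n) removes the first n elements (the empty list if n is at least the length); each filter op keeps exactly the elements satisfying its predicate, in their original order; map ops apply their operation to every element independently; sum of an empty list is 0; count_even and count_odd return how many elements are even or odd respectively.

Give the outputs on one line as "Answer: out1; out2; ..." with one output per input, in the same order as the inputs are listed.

1206; 225; -1593; -819

Execution, op by op:
  [-10, -18, -6, -15, -32, -42, -11] -> [90, 162, 54, 135, 288, 378, 99] -> [378, 288, 162, 135, 99, 90, 54] -> 1206
  [43, 1, -47, 0, -24, -20, 32, 17, -27] -> [-387, -9, 423, 0, 216, 180, -288, -153, 243] -> [423, 243, 216, 180, 0, -9, -153, -288, -387] -> 225
  [37, 24, 12, -12, -7, 45, 30, 48] -> [-333, -216, -108, 108, 63, -405, -270, -432] -> [108, 63, -108, -216, -270, -333, -405, -432] -> -1593
  [-37, 20, 44, 43, 33, 6, -18] -> [333, -180, -396, -387, -297, -54, 162] -> [333, 162, -54, -180, -297, -387, -396] -> -819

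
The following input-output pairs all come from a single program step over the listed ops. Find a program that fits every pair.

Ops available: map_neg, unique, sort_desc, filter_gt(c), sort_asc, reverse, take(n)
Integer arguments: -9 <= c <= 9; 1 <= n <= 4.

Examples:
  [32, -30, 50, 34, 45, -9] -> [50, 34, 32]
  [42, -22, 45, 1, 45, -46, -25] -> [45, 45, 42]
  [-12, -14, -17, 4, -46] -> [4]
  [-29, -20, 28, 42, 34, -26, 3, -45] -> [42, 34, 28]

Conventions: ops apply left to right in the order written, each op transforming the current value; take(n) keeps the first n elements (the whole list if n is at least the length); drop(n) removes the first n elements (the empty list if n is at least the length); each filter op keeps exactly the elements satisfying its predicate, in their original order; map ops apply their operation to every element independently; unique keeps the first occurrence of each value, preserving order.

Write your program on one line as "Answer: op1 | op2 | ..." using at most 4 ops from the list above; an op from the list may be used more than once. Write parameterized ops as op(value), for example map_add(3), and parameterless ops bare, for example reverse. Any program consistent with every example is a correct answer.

filter_gt(1) | take(3) | sort_desc

Check, running the answer program on each example:
  [32, -30, 50, 34, 45, -9] -> [32, 50, 34, 45] -> [32, 50, 34] -> [50, 34, 32]
  [42, -22, 45, 1, 45, -46, -25] -> [42, 45, 45] -> [42, 45, 45] -> [45, 45, 42]
  [-12, -14, -17, 4, -46] -> [4] -> [4] -> [4]
  [-29, -20, 28, 42, 34, -26, 3, -45] -> [28, 42, 34, 3] -> [28, 42, 34] -> [42, 34, 28]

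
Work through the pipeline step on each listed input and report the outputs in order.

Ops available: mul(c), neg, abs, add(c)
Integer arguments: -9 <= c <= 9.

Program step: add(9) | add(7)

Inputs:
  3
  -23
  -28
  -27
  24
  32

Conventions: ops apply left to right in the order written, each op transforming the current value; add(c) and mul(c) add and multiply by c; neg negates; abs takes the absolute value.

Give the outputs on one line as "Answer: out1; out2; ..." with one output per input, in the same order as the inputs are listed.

Execution, op by op:
  3 -> 12 -> 19
  -23 -> -14 -> -7
  -28 -> -19 -> -12
  -27 -> -18 -> -11
  24 -> 33 -> 40
  32 -> 41 -> 48

19; -7; -12; -11; 40; 48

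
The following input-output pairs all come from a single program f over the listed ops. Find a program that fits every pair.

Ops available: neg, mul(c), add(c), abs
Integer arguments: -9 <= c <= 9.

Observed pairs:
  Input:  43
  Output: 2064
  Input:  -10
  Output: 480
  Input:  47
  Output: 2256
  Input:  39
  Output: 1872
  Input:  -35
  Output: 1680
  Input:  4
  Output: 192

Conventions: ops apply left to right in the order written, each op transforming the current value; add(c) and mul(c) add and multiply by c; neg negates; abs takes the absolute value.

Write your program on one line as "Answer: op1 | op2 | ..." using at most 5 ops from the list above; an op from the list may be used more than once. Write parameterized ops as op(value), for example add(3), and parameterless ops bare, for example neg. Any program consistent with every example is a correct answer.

abs | mul(-8) | neg | mul(-6) | neg

Check, running the answer program on each example:
  43 -> 43 -> -344 -> 344 -> -2064 -> 2064
  -10 -> 10 -> -80 -> 80 -> -480 -> 480
  47 -> 47 -> -376 -> 376 -> -2256 -> 2256
  39 -> 39 -> -312 -> 312 -> -1872 -> 1872
  -35 -> 35 -> -280 -> 280 -> -1680 -> 1680
  4 -> 4 -> -32 -> 32 -> -192 -> 192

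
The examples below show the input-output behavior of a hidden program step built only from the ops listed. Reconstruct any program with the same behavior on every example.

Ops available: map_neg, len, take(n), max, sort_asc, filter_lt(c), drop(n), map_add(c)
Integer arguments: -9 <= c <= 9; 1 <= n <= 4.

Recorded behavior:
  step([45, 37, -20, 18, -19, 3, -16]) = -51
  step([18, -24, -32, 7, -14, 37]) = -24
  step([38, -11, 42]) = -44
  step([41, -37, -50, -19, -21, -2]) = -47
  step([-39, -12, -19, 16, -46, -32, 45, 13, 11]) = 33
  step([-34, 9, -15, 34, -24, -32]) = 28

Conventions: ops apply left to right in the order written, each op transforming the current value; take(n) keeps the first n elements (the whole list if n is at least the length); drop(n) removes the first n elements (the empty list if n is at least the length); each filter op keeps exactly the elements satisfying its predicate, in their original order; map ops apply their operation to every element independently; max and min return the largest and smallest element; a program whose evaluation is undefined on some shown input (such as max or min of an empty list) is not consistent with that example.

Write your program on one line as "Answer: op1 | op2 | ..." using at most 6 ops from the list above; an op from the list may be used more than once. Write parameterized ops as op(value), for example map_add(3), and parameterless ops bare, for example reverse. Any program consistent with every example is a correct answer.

map_add(6) | map_neg | take(2) | take(1) | max

Check, running the answer program on each example:
  [45, 37, -20, 18, -19, 3, -16] -> [51, 43, -14, 24, -13, 9, -10] -> [-51, -43, 14, -24, 13, -9, 10] -> [-51, -43] -> [-51] -> -51
  [18, -24, -32, 7, -14, 37] -> [24, -18, -26, 13, -8, 43] -> [-24, 18, 26, -13, 8, -43] -> [-24, 18] -> [-24] -> -24
  [38, -11, 42] -> [44, -5, 48] -> [-44, 5, -48] -> [-44, 5] -> [-44] -> -44
  [41, -37, -50, -19, -21, -2] -> [47, -31, -44, -13, -15, 4] -> [-47, 31, 44, 13, 15, -4] -> [-47, 31] -> [-47] -> -47
  [-39, -12, -19, 16, -46, -32, 45, 13, 11] -> [-33, -6, -13, 22, -40, -26, 51, 19, 17] -> [33, 6, 13, -22, 40, 26, -51, -19, -17] -> [33, 6] -> [33] -> 33
  [-34, 9, -15, 34, -24, -32] -> [-28, 15, -9, 40, -18, -26] -> [28, -15, 9, -40, 18, 26] -> [28, -15] -> [28] -> 28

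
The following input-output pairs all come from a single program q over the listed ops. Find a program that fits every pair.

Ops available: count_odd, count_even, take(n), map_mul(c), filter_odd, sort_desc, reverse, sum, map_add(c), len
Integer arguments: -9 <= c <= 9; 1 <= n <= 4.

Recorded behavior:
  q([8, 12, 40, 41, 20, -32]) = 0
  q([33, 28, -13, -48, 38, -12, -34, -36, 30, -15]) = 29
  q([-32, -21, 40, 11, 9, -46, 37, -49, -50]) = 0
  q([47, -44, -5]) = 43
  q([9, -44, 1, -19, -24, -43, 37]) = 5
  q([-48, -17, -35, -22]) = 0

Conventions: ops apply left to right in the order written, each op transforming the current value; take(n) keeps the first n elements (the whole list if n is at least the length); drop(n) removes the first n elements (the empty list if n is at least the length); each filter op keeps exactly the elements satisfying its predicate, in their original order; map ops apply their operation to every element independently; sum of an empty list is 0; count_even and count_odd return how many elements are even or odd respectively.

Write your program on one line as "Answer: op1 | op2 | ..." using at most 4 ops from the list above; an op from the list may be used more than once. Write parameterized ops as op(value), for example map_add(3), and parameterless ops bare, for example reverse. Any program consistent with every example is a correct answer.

map_add(-4) | take(1) | filter_odd | sum

Check, running the answer program on each example:
  [8, 12, 40, 41, 20, -32] -> [4, 8, 36, 37, 16, -36] -> [4] -> [] -> 0
  [33, 28, -13, -48, 38, -12, -34, -36, 30, -15] -> [29, 24, -17, -52, 34, -16, -38, -40, 26, -19] -> [29] -> [29] -> 29
  [-32, -21, 40, 11, 9, -46, 37, -49, -50] -> [-36, -25, 36, 7, 5, -50, 33, -53, -54] -> [-36] -> [] -> 0
  [47, -44, -5] -> [43, -48, -9] -> [43] -> [43] -> 43
  [9, -44, 1, -19, -24, -43, 37] -> [5, -48, -3, -23, -28, -47, 33] -> [5] -> [5] -> 5
  [-48, -17, -35, -22] -> [-52, -21, -39, -26] -> [-52] -> [] -> 0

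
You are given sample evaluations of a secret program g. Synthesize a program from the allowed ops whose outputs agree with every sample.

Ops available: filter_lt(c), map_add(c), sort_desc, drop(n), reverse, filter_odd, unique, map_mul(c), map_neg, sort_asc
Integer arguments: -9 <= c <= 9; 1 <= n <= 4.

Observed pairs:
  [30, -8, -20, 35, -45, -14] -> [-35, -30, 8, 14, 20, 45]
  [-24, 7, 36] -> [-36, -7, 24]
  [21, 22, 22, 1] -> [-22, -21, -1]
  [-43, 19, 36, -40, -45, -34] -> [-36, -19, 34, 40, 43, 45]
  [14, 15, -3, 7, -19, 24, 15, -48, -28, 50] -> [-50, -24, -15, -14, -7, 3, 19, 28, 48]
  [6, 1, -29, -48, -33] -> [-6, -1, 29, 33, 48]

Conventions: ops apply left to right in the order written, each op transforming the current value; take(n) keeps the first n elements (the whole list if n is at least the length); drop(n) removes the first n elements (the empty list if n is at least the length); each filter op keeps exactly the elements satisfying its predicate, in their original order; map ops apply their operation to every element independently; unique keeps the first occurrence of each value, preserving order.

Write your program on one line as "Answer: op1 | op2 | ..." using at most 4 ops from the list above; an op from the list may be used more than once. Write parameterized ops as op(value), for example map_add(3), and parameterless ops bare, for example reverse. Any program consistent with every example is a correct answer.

map_neg | unique | sort_asc

Check, running the answer program on each example:
  [30, -8, -20, 35, -45, -14] -> [-30, 8, 20, -35, 45, 14] -> [-30, 8, 20, -35, 45, 14] -> [-35, -30, 8, 14, 20, 45]
  [-24, 7, 36] -> [24, -7, -36] -> [24, -7, -36] -> [-36, -7, 24]
  [21, 22, 22, 1] -> [-21, -22, -22, -1] -> [-21, -22, -1] -> [-22, -21, -1]
  [-43, 19, 36, -40, -45, -34] -> [43, -19, -36, 40, 45, 34] -> [43, -19, -36, 40, 45, 34] -> [-36, -19, 34, 40, 43, 45]
  [14, 15, -3, 7, -19, 24, 15, -48, -28, 50] -> [-14, -15, 3, -7, 19, -24, -15, 48, 28, -50] -> [-14, -15, 3, -7, 19, -24, 48, 28, -50] -> [-50, -24, -15, -14, -7, 3, 19, 28, 48]
  [6, 1, -29, -48, -33] -> [-6, -1, 29, 48, 33] -> [-6, -1, 29, 48, 33] -> [-6, -1, 29, 33, 48]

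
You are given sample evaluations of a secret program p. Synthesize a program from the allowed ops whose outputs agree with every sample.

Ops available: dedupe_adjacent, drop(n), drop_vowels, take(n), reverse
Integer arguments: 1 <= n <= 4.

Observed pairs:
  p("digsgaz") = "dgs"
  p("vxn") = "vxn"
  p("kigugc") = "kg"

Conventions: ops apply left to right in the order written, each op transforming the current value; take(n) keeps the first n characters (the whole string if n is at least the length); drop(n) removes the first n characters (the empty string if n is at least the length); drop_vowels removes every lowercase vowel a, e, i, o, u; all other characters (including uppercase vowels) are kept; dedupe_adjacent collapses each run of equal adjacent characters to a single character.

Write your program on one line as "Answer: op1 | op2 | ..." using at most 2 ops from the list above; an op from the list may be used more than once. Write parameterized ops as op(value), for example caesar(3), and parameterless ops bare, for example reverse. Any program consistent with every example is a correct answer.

take(4) | drop_vowels

Check, running the answer program on each example:
  "digsgaz" -> "digs" -> "dgs"
  "vxn" -> "vxn" -> "vxn"
  "kigugc" -> "kigu" -> "kg"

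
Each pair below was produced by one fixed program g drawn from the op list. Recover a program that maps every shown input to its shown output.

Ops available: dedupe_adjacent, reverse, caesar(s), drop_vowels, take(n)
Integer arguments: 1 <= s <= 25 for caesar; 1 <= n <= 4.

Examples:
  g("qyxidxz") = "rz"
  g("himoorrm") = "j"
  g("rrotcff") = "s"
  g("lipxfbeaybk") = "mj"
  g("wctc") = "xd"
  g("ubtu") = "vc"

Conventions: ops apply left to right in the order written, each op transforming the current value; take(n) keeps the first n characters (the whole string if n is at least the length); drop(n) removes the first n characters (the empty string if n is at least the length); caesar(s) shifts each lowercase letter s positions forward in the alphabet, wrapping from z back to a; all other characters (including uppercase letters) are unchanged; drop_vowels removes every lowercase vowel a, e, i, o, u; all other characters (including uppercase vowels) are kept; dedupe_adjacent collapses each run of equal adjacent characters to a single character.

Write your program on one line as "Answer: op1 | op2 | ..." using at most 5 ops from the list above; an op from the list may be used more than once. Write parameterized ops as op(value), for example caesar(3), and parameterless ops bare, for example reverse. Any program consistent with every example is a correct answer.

take(2) | caesar(1) | drop_vowels | dedupe_adjacent

Check, running the answer program on each example:
  "qyxidxz" -> "qy" -> "rz" -> "rz" -> "rz"
  "himoorrm" -> "hi" -> "ij" -> "j" -> "j"
  "rrotcff" -> "rr" -> "ss" -> "ss" -> "s"
  "lipxfbeaybk" -> "li" -> "mj" -> "mj" -> "mj"
  "wctc" -> "wc" -> "xd" -> "xd" -> "xd"
  "ubtu" -> "ub" -> "vc" -> "vc" -> "vc"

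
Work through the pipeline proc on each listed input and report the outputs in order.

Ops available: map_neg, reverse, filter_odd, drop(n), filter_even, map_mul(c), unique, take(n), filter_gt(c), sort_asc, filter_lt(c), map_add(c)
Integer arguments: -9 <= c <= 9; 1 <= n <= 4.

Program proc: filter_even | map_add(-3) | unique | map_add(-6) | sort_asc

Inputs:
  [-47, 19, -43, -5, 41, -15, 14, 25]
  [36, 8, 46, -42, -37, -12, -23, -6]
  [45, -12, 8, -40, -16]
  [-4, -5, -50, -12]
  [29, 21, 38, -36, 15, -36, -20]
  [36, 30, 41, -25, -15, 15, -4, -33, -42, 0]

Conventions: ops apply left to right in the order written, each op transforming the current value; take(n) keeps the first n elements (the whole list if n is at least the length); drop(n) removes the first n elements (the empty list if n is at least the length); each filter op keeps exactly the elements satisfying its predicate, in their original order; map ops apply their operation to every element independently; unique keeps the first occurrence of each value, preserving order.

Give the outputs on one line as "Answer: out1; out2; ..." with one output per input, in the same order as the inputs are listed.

[5]; [-51, -21, -15, -1, 27, 37]; [-49, -25, -21, -1]; [-59, -21, -13]; [-45, -29, 29]; [-51, -13, -9, 21, 27]

Execution, op by op:
  [-47, 19, -43, -5, 41, -15, 14, 25] -> [14] -> [11] -> [11] -> [5] -> [5]
  [36, 8, 46, -42, -37, -12, -23, -6] -> [36, 8, 46, -42, -12, -6] -> [33, 5, 43, -45, -15, -9] -> [33, 5, 43, -45, -15, -9] -> [27, -1, 37, -51, -21, -15] -> [-51, -21, -15, -1, 27, 37]
  [45, -12, 8, -40, -16] -> [-12, 8, -40, -16] -> [-15, 5, -43, -19] -> [-15, 5, -43, -19] -> [-21, -1, -49, -25] -> [-49, -25, -21, -1]
  [-4, -5, -50, -12] -> [-4, -50, -12] -> [-7, -53, -15] -> [-7, -53, -15] -> [-13, -59, -21] -> [-59, -21, -13]
  [29, 21, 38, -36, 15, -36, -20] -> [38, -36, -36, -20] -> [35, -39, -39, -23] -> [35, -39, -23] -> [29, -45, -29] -> [-45, -29, 29]
  [36, 30, 41, -25, -15, 15, -4, -33, -42, 0] -> [36, 30, -4, -42, 0] -> [33, 27, -7, -45, -3] -> [33, 27, -7, -45, -3] -> [27, 21, -13, -51, -9] -> [-51, -13, -9, 21, 27]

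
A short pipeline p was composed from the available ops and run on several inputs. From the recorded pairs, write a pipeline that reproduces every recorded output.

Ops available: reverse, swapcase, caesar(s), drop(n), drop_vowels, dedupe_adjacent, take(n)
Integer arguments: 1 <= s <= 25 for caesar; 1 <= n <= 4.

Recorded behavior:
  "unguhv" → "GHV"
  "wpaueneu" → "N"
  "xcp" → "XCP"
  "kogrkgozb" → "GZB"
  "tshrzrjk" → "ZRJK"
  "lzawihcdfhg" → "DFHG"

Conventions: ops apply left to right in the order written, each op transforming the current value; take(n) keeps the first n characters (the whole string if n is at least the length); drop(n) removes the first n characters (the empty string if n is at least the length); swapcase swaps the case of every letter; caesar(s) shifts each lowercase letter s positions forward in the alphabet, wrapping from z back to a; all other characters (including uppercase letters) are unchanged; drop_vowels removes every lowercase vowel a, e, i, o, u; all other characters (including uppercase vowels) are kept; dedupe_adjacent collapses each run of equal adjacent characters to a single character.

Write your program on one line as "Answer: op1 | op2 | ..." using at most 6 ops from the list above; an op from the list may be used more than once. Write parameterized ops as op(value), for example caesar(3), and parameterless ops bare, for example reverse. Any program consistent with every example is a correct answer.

reverse | take(4) | reverse | drop_vowels | swapcase

Check, running the answer program on each example:
  "unguhv" -> "vhugnu" -> "vhug" -> "guhv" -> "ghv" -> "GHV"
  "wpaueneu" -> "ueneuapw" -> "uene" -> "eneu" -> "n" -> "N"
  "xcp" -> "pcx" -> "pcx" -> "xcp" -> "xcp" -> "XCP"
  "kogrkgozb" -> "bzogkrgok" -> "bzog" -> "gozb" -> "gzb" -> "GZB"
  "tshrzrjk" -> "kjrzrhst" -> "kjrz" -> "zrjk" -> "zrjk" -> "ZRJK"
  "lzawihcdfhg" -> "ghfdchiwazl" -> "ghfd" -> "dfhg" -> "dfhg" -> "DFHG"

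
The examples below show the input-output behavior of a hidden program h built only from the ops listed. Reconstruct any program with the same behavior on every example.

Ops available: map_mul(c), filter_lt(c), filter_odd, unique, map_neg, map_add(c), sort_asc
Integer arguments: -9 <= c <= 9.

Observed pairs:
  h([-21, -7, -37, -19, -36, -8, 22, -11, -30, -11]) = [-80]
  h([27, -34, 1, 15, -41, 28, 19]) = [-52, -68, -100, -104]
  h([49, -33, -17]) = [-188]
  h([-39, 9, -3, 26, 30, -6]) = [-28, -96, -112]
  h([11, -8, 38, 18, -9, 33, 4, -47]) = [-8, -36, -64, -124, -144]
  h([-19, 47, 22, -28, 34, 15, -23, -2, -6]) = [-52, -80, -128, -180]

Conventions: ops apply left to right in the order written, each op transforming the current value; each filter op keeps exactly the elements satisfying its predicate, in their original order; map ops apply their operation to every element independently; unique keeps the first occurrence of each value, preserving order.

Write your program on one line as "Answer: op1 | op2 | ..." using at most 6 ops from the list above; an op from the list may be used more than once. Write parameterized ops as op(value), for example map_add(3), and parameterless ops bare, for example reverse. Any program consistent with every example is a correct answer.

map_add(-2) | map_mul(4) | sort_asc | map_neg | filter_lt(-7)

Check, running the answer program on each example:
  [-21, -7, -37, -19, -36, -8, 22, -11, -30, -11] -> [-23, -9, -39, -21, -38, -10, 20, -13, -32, -13] -> [-92, -36, -156, -84, -152, -40, 80, -52, -128, -52] -> [-156, -152, -128, -92, -84, -52, -52, -40, -36, 80] -> [156, 152, 128, 92, 84, 52, 52, 40, 36, -80] -> [-80]
  [27, -34, 1, 15, -41, 28, 19] -> [25, -36, -1, 13, -43, 26, 17] -> [100, -144, -4, 52, -172, 104, 68] -> [-172, -144, -4, 52, 68, 100, 104] -> [172, 144, 4, -52, -68, -100, -104] -> [-52, -68, -100, -104]
  [49, -33, -17] -> [47, -35, -19] -> [188, -140, -76] -> [-140, -76, 188] -> [140, 76, -188] -> [-188]
  [-39, 9, -3, 26, 30, -6] -> [-41, 7, -5, 24, 28, -8] -> [-164, 28, -20, 96, 112, -32] -> [-164, -32, -20, 28, 96, 112] -> [164, 32, 20, -28, -96, -112] -> [-28, -96, -112]
  [11, -8, 38, 18, -9, 33, 4, -47] -> [9, -10, 36, 16, -11, 31, 2, -49] -> [36, -40, 144, 64, -44, 124, 8, -196] -> [-196, -44, -40, 8, 36, 64, 124, 144] -> [196, 44, 40, -8, -36, -64, -124, -144] -> [-8, -36, -64, -124, -144]
  [-19, 47, 22, -28, 34, 15, -23, -2, -6] -> [-21, 45, 20, -30, 32, 13, -25, -4, -8] -> [-84, 180, 80, -120, 128, 52, -100, -16, -32] -> [-120, -100, -84, -32, -16, 52, 80, 128, 180] -> [120, 100, 84, 32, 16, -52, -80, -128, -180] -> [-52, -80, -128, -180]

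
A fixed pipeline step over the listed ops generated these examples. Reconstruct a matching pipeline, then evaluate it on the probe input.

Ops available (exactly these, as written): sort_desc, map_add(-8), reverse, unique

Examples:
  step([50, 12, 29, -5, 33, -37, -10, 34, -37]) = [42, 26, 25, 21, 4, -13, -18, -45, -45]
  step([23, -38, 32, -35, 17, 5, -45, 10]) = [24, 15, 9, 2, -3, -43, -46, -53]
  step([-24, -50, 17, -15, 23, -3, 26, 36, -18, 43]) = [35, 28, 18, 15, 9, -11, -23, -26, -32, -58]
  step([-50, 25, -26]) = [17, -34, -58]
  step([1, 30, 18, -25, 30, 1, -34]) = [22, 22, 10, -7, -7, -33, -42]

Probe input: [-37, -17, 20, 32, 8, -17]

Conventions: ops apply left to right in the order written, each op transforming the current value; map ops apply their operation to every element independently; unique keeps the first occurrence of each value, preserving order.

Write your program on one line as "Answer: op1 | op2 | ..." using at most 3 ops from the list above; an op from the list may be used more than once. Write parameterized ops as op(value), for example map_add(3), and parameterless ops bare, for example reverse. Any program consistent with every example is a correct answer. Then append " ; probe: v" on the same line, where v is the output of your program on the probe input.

sort_desc | map_add(-8) ; probe: [24, 12, 0, -25, -25, -45]

Check, running the answer program on each example:
  [50, 12, 29, -5, 33, -37, -10, 34, -37] -> [50, 34, 33, 29, 12, -5, -10, -37, -37] -> [42, 26, 25, 21, 4, -13, -18, -45, -45]
  [23, -38, 32, -35, 17, 5, -45, 10] -> [32, 23, 17, 10, 5, -35, -38, -45] -> [24, 15, 9, 2, -3, -43, -46, -53]
  [-24, -50, 17, -15, 23, -3, 26, 36, -18, 43] -> [43, 36, 26, 23, 17, -3, -15, -18, -24, -50] -> [35, 28, 18, 15, 9, -11, -23, -26, -32, -58]
  [-50, 25, -26] -> [25, -26, -50] -> [17, -34, -58]
  [1, 30, 18, -25, 30, 1, -34] -> [30, 30, 18, 1, 1, -25, -34] -> [22, 22, 10, -7, -7, -33, -42]
  probe: [-37, -17, 20, 32, 8, -17] -> [32, 20, 8, -17, -17, -37] -> [24, 12, 0, -25, -25, -45]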